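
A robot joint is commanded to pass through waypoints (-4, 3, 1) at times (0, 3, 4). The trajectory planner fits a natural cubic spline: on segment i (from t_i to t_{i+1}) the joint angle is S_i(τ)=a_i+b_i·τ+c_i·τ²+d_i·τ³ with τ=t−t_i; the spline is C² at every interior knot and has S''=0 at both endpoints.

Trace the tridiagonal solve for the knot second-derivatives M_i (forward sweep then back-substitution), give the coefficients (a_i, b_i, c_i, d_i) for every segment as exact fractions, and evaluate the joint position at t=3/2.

Δ: Δ0=7/3, Δ1=-2
row 1: diag=8, rhs=-26; c'=1/8, d'=-13/4
back: M1=-13/4
M: M0=0, M1=-13/4, M2=0
seg 0: a=-4, c=M0/2=0, d=(M1−M0)/(6·3)=-13/72, b=Δ0−h0·(2M0+M1)/6=95/24
seg 1: a=3, c=M1/2=-13/8, d=(M2−M1)/(6·1)=13/24, b=Δ1−h1·(2M1+M2)/6=-11/12
t_q=3/2 → seg 0, τ=3/2; S=-4+95/24·τ+0·τ²+-13/72·τ³=85/64

  seg 0: a=-4 b=95/24 c=0 d=-13/72
  seg 1: a=3 b=-11/12 c=-13/8 d=13/24
S(3/2) = 85/64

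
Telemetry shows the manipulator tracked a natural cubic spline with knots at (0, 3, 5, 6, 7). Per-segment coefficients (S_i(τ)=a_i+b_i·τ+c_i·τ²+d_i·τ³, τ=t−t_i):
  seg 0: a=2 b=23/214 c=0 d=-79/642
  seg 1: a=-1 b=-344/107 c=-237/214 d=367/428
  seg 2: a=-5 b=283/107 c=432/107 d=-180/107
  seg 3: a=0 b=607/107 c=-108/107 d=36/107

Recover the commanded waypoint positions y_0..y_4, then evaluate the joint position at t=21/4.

y_0 = S_0(0) = a_0 = 2
y_1 = S_1(0) = a_1 = -1
y_2 = S_2(0) = a_2 = -5
y_3 = S_3(0) = a_3 = 0
y_4 = S_3(1) = 5
t_q=21/4 is in segment 2 (τ=1/4); S_2(τ)=-7041/1712

y_0=2 y_1=-1 y_2=-5 y_3=0 y_4=5
S(21/4) = -7041/1712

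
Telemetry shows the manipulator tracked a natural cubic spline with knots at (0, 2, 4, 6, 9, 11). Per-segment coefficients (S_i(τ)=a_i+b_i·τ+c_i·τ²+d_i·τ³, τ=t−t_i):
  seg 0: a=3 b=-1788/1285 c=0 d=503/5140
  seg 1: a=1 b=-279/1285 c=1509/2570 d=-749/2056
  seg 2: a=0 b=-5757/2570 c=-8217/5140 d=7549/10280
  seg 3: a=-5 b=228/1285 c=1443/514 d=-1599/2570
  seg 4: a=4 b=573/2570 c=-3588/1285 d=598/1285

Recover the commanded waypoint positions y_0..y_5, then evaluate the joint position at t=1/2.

y_0=3 y_1=1 y_2=0 y_3=-5 y_4=4 y_5=-3
S(1/2) = 19051/8224

y_0 = S_0(0) = a_0 = 3
y_1 = S_1(0) = a_1 = 1
y_2 = S_2(0) = a_2 = 0
y_3 = S_3(0) = a_3 = -5
y_4 = S_4(0) = a_4 = 4
y_5 = S_4(2) = -3
t_q=1/2 is in segment 0 (τ=1/2); S_0(τ)=19051/8224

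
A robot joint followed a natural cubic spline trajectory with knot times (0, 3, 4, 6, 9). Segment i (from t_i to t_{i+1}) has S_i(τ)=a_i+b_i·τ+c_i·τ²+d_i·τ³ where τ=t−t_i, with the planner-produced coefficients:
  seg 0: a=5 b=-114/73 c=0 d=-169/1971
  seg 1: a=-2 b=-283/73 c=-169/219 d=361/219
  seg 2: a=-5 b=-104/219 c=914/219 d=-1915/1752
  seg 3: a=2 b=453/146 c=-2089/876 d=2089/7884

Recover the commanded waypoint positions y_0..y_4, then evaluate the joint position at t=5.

y_0 = S_0(0) = a_0 = 5
y_1 = S_1(0) = a_1 = -2
y_2 = S_2(0) = a_2 = -5
y_3 = S_3(0) = a_3 = 2
y_4 = S_3(3) = -3
t_q=5 is in segment 2 (τ=1); S_2(τ)=-4195/1752

y_0=5 y_1=-2 y_2=-5 y_3=2 y_4=-3
S(5) = -4195/1752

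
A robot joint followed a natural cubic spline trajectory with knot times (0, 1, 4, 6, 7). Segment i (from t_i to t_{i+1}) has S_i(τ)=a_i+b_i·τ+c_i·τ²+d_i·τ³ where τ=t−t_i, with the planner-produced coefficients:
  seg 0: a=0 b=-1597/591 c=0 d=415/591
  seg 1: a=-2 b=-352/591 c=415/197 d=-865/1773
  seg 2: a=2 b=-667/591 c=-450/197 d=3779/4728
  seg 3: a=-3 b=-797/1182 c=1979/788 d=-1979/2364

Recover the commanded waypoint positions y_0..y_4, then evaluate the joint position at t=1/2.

y_0=0 y_1=-2 y_2=2 y_3=-3 y_4=-2
S(1/2) = -1991/1576

y_0 = S_0(0) = a_0 = 0
y_1 = S_1(0) = a_1 = -2
y_2 = S_2(0) = a_2 = 2
y_3 = S_3(0) = a_3 = -3
y_4 = S_3(1) = -2
t_q=1/2 is in segment 0 (τ=1/2); S_0(τ)=-1991/1576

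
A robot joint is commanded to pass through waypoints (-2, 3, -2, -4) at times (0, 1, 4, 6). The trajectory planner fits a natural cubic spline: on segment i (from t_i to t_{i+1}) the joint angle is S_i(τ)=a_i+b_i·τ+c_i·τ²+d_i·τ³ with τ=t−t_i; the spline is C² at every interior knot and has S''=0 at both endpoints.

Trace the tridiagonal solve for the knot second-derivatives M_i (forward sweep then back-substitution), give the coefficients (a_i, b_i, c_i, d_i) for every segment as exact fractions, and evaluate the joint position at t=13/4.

  seg 0: a=-2 b=1271/213 c=0 d=-206/213
  seg 1: a=3 b=653/213 c=-206/71 d=94/213
  seg 2: a=-2 b=-517/213 c=76/71 d=-38/213
S(13/4) = 537/2272

Δ: Δ0=5, Δ1=-5/3, Δ2=-1
row 1: diag=8, rhs=-40; c'=3/8, d'=-5
row 2: denom=10−3·3/8=71/8; d'=(4−3·-5)/(71/8)=152/71
back: M2=152/71
back: M1=-5−3/8·152/71=-412/71
M: M0=0, M1=-412/71, M2=152/71, M3=0
seg 0: a=-2, c=M0/2=0, d=(M1−M0)/(6·1)=-206/213, b=Δ0−h0·(2M0+M1)/6=1271/213
seg 1: a=3, c=M1/2=-206/71, d=(M2−M1)/(6·3)=94/213, b=Δ1−h1·(2M1+M2)/6=653/213
seg 2: a=-2, c=M2/2=76/71, d=(M3−M2)/(6·2)=-38/213, b=Δ2−h2·(2M2+M3)/6=-517/213
t_q=13/4 → seg 1, τ=9/4; S=3+653/213·τ+-206/71·τ²+94/213·τ³=537/2272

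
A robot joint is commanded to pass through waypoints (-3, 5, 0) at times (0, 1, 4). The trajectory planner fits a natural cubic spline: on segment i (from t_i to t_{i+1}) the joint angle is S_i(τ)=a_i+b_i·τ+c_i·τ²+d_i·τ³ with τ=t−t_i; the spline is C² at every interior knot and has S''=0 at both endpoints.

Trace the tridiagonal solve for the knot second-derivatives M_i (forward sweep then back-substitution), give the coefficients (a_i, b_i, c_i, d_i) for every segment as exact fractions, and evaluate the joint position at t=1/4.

Δ: Δ0=8, Δ1=-5/3
row 1: diag=8, rhs=-58; c'=3/8, d'=-29/4
back: M1=-29/4
M: M0=0, M1=-29/4, M2=0
seg 0: a=-3, c=M0/2=0, d=(M1−M0)/(6·1)=-29/24, b=Δ0−h0·(2M0+M1)/6=221/24
seg 1: a=5, c=M1/2=-29/8, d=(M2−M1)/(6·3)=29/72, b=Δ1−h1·(2M1+M2)/6=67/12
t_q=1/4 → seg 0, τ=1/4; S=-3+221/24·τ+0·τ²+-29/24·τ³=-367/512

  seg 0: a=-3 b=221/24 c=0 d=-29/24
  seg 1: a=5 b=67/12 c=-29/8 d=29/72
S(1/4) = -367/512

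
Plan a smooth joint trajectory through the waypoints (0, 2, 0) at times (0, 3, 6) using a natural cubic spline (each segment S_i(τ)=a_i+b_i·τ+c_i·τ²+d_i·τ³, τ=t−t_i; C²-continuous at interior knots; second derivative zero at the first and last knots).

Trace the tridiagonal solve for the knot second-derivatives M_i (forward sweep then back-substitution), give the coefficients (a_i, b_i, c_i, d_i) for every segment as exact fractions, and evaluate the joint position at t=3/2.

Δ: Δ0=2/3, Δ1=-2/3
row 1: diag=12, rhs=-8; c'=1/4, d'=-2/3
back: M1=-2/3
M: M0=0, M1=-2/3, M2=0
seg 0: a=0, c=M0/2=0, d=(M1−M0)/(6·3)=-1/27, b=Δ0−h0·(2M0+M1)/6=1
seg 1: a=2, c=M1/2=-1/3, d=(M2−M1)/(6·3)=1/27, b=Δ1−h1·(2M1+M2)/6=0
t_q=3/2 → seg 0, τ=3/2; S=0+1·τ+0·τ²+-1/27·τ³=11/8

  seg 0: a=0 b=1 c=0 d=-1/27
  seg 1: a=2 b=0 c=-1/3 d=1/27
S(3/2) = 11/8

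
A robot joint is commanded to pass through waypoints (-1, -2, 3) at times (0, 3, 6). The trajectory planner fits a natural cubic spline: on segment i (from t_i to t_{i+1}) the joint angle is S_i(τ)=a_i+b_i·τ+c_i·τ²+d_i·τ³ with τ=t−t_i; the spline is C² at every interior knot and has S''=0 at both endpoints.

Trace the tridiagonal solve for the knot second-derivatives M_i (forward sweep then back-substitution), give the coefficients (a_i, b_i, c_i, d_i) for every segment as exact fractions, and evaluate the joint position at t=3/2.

Δ: Δ0=-1/3, Δ1=5/3
row 1: diag=12, rhs=12; c'=1/4, d'=1
back: M1=1
M: M0=0, M1=1, M2=0
seg 0: a=-1, c=M0/2=0, d=(M1−M0)/(6·3)=1/18, b=Δ0−h0·(2M0+M1)/6=-5/6
seg 1: a=-2, c=M1/2=1/2, d=(M2−M1)/(6·3)=-1/18, b=Δ1−h1·(2M1+M2)/6=2/3
t_q=3/2 → seg 0, τ=3/2; S=-1+-5/6·τ+0·τ²+1/18·τ³=-33/16

  seg 0: a=-1 b=-5/6 c=0 d=1/18
  seg 1: a=-2 b=2/3 c=1/2 d=-1/18
S(3/2) = -33/16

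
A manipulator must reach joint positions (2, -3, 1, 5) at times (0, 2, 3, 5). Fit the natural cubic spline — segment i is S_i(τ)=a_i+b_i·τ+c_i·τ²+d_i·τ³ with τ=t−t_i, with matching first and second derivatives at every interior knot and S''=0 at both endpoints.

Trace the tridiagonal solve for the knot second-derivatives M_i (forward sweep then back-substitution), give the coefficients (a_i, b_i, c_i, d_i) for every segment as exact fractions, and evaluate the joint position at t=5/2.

Δ: Δ0=-5/2, Δ1=4, Δ2=2
row 1: diag=6, rhs=39; c'=1/6, d'=13/2
row 2: denom=6−1·1/6=35/6; d'=(-12−1·13/2)/(35/6)=-111/35
back: M2=-111/35
back: M1=13/2−1/6·-111/35=246/35
M: M0=0, M1=246/35, M2=-111/35, M3=0
seg 0: a=2, c=M0/2=0, d=(M1−M0)/(6·2)=41/70, b=Δ0−h0·(2M0+M1)/6=-339/70
seg 1: a=-3, c=M1/2=123/35, d=(M2−M1)/(6·1)=-17/10, b=Δ1−h1·(2M1+M2)/6=153/70
seg 2: a=1, c=M2/2=-111/70, d=(M3−M2)/(6·2)=37/140, b=Δ2−h2·(2M2+M3)/6=144/35
t_q=5/2 → seg 1, τ=1/2; S=-3+153/70·τ+123/35·τ²+-17/10·τ³=-139/112

  seg 0: a=2 b=-339/70 c=0 d=41/70
  seg 1: a=-3 b=153/70 c=123/35 d=-17/10
  seg 2: a=1 b=144/35 c=-111/70 d=37/140
S(5/2) = -139/112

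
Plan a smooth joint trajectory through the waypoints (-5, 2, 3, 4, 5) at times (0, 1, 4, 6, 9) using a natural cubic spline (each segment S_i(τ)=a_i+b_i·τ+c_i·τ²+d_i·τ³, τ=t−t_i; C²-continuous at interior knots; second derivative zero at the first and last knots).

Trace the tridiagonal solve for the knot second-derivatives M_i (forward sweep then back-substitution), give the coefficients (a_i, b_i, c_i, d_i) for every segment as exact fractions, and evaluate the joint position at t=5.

  seg 0: a=-5 b=2696/339 c=0 d=-323/339
  seg 1: a=2 b=1727/339 c=-323/113 d=431/1017
  seg 2: a=3 b=-208/339 c=108/113 d=-541/2712
  seg 3: a=4 b=553/678 c=-109/452 d=109/4068
S(5) = 2841/904

Δ: Δ0=7, Δ1=1/3, Δ2=1/2, Δ3=1/3
row 1: diag=8, rhs=-40; c'=3/8, d'=-5
row 2: denom=10−3·3/8=71/8; d'=(1−3·-5)/(71/8)=128/71
row 3: denom=10−2·16/71=678/71; d'=(-1−2·128/71)/(678/71)=-109/226
back: M3=-109/226
back: M2=128/71−16/71·-109/226=216/113
back: M1=-5−3/8·216/113=-646/113
M: M0=0, M1=-646/113, M2=216/113, M3=-109/226, M4=0
seg 0: a=-5, c=M0/2=0, d=(M1−M0)/(6·1)=-323/339, b=Δ0−h0·(2M0+M1)/6=2696/339
seg 1: a=2, c=M1/2=-323/113, d=(M2−M1)/(6·3)=431/1017, b=Δ1−h1·(2M1+M2)/6=1727/339
seg 2: a=3, c=M2/2=108/113, d=(M3−M2)/(6·2)=-541/2712, b=Δ2−h2·(2M2+M3)/6=-208/339
seg 3: a=4, c=M3/2=-109/452, d=(M4−M3)/(6·3)=109/4068, b=Δ3−h3·(2M3+M4)/6=553/678
t_q=5 → seg 2, τ=1; S=3+-208/339·τ+108/113·τ²+-541/2712·τ³=2841/904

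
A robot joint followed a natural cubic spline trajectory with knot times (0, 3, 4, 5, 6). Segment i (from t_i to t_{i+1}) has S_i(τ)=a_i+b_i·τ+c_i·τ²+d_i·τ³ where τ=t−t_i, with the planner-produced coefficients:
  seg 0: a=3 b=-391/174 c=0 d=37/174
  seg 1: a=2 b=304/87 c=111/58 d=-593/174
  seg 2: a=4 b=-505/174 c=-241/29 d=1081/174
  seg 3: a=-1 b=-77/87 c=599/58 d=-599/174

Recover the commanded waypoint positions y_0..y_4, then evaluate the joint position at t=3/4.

y_0=3 y_1=2 y_2=4 y_3=-1 y_4=5
S(3/4) = 5213/3712

y_0 = S_0(0) = a_0 = 3
y_1 = S_1(0) = a_1 = 2
y_2 = S_2(0) = a_2 = 4
y_3 = S_3(0) = a_3 = -1
y_4 = S_3(1) = 5
t_q=3/4 is in segment 0 (τ=3/4); S_0(τ)=5213/3712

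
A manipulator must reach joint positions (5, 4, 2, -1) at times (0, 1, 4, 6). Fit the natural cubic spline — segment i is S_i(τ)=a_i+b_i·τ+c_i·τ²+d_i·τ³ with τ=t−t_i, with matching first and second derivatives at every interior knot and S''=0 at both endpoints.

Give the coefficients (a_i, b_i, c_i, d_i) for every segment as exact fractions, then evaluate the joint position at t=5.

  seg 0: a=5 b=-461/426 c=0 d=35/426
  seg 1: a=4 b=-178/213 c=35/142 d=-9/142
  seg 2: a=2 b=-455/426 c=-23/71 d=23/426
S(5) = 47/71

Δ: Δ0=-1, Δ1=-2/3, Δ2=-3/2
row 1: diag=8, rhs=2; c'=3/8, d'=1/4
row 2: denom=10−3·3/8=71/8; d'=(-5−3·1/4)/(71/8)=-46/71
back: M2=-46/71
back: M1=1/4−3/8·-46/71=35/71
M: M0=0, M1=35/71, M2=-46/71, M3=0
seg 0: a=5, c=M0/2=0, d=(M1−M0)/(6·1)=35/426, b=Δ0−h0·(2M0+M1)/6=-461/426
seg 1: a=4, c=M1/2=35/142, d=(M2−M1)/(6·3)=-9/142, b=Δ1−h1·(2M1+M2)/6=-178/213
seg 2: a=2, c=M2/2=-23/71, d=(M3−M2)/(6·2)=23/426, b=Δ2−h2·(2M2+M3)/6=-455/426
t_q=5 → seg 2, τ=1; S=2+-455/426·τ+-23/71·τ²+23/426·τ³=47/71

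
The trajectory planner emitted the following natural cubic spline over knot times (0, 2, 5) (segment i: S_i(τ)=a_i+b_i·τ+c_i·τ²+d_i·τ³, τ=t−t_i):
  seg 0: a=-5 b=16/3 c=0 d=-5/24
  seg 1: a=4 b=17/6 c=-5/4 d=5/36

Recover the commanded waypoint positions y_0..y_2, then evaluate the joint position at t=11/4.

y_0 = S_0(0) = a_0 = -5
y_1 = S_1(0) = a_1 = 4
y_2 = S_1(3) = 5
t_q=11/4 is in segment 1 (τ=3/4); S_1(τ)=1403/256

y_0=-5 y_1=4 y_2=5
S(11/4) = 1403/256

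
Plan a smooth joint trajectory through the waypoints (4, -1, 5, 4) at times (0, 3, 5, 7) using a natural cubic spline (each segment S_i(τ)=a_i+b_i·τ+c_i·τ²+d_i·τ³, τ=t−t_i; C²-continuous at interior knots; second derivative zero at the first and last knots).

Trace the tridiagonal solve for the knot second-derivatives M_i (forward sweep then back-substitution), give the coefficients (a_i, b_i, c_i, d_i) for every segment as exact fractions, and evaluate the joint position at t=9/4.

  seg 0: a=4 b=-41/12 c=0 d=7/36
  seg 1: a=-1 b=11/6 c=7/4 d=-7/12
  seg 2: a=5 b=11/6 c=-7/4 d=7/24
S(9/4) = -377/256

Δ: Δ0=-5/3, Δ1=3, Δ2=-1/2
row 1: diag=10, rhs=28; c'=1/5, d'=14/5
row 2: denom=8−2·1/5=38/5; d'=(-21−2·14/5)/(38/5)=-7/2
back: M2=-7/2
back: M1=14/5−1/5·-7/2=7/2
M: M0=0, M1=7/2, M2=-7/2, M3=0
seg 0: a=4, c=M0/2=0, d=(M1−M0)/(6·3)=7/36, b=Δ0−h0·(2M0+M1)/6=-41/12
seg 1: a=-1, c=M1/2=7/4, d=(M2−M1)/(6·2)=-7/12, b=Δ1−h1·(2M1+M2)/6=11/6
seg 2: a=5, c=M2/2=-7/4, d=(M3−M2)/(6·2)=7/24, b=Δ2−h2·(2M2+M3)/6=11/6
t_q=9/4 → seg 0, τ=9/4; S=4+-41/12·τ+0·τ²+7/36·τ³=-377/256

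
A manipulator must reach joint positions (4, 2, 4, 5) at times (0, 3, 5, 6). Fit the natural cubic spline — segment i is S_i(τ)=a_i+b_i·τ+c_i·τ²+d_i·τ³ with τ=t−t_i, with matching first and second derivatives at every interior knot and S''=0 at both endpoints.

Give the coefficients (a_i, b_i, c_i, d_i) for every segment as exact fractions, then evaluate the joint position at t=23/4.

  seg 0: a=4 b=-101/84 c=0 d=5/84
  seg 1: a=2 b=17/42 c=15/28 d=-5/42
  seg 2: a=4 b=47/42 c=-5/28 d=5/84
S(23/4) = 8537/1792

Δ: Δ0=-2/3, Δ1=1, Δ2=1
row 1: diag=10, rhs=10; c'=1/5, d'=1
row 2: denom=6−2·1/5=28/5; d'=(0−2·1)/(28/5)=-5/14
back: M2=-5/14
back: M1=1−1/5·-5/14=15/14
M: M0=0, M1=15/14, M2=-5/14, M3=0
seg 0: a=4, c=M0/2=0, d=(M1−M0)/(6·3)=5/84, b=Δ0−h0·(2M0+M1)/6=-101/84
seg 1: a=2, c=M1/2=15/28, d=(M2−M1)/(6·2)=-5/42, b=Δ1−h1·(2M1+M2)/6=17/42
seg 2: a=4, c=M2/2=-5/28, d=(M3−M2)/(6·1)=5/84, b=Δ2−h2·(2M2+M3)/6=47/42
t_q=23/4 → seg 2, τ=3/4; S=4+47/42·τ+-5/28·τ²+5/84·τ³=8537/1792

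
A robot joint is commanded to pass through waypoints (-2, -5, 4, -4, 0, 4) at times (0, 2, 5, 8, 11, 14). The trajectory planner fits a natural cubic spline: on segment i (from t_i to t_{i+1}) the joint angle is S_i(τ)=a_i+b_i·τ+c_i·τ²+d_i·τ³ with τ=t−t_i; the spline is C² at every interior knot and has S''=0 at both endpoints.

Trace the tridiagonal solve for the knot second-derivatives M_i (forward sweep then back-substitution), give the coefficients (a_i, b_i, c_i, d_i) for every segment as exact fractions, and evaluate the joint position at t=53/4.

  seg 0: a=-2 b=-2957/1030 c=0 d=353/1030
  seg 1: a=-5 b=1279/1030 c=1059/515 d=-4543/9270
  seg 2: a=4 b=179/515 c=-485/206 d=12511/27810
  seg 3: a=-4 b=-1681/1030 c=2618/1545 d=-1309/5562
  seg 4: a=0 b=1123/515 c=-1309/3090 d=1309/27810
S(53/4) = 43479/13184

Δ: Δ0=-3/2, Δ1=3, Δ2=-8/3, Δ3=4/3, Δ4=4/3
row 1: diag=10, rhs=27; c'=3/10, d'=27/10
row 2: denom=12−3·3/10=111/10; d'=(-34−3·27/10)/(111/10)=-421/111
row 3: denom=12−3·10/37=414/37; d'=(24−3·-421/111)/(414/37)=1309/414
row 4: denom=12−3·37/138=515/46; d'=(0−3·1309/414)/(515/46)=-1309/1545
back: M4=-1309/1545
back: M3=1309/414−37/138·-1309/1545=5236/1545
back: M2=-421/111−10/37·5236/1545=-485/103
back: M1=27/10−3/10·-485/103=2118/515
M: M0=0, M1=2118/515, M2=-485/103, M3=5236/1545, M4=-1309/1545, M5=0
seg 0: a=-2, c=M0/2=0, d=(M1−M0)/(6·2)=353/1030, b=Δ0−h0·(2M0+M1)/6=-2957/1030
seg 1: a=-5, c=M1/2=1059/515, d=(M2−M1)/(6·3)=-4543/9270, b=Δ1−h1·(2M1+M2)/6=1279/1030
seg 2: a=4, c=M2/2=-485/206, d=(M3−M2)/(6·3)=12511/27810, b=Δ2−h2·(2M2+M3)/6=179/515
seg 3: a=-4, c=M3/2=2618/1545, d=(M4−M3)/(6·3)=-1309/5562, b=Δ3−h3·(2M3+M4)/6=-1681/1030
seg 4: a=0, c=M4/2=-1309/3090, d=(M5−M4)/(6·3)=1309/27810, b=Δ4−h4·(2M4+M5)/6=1123/515
t_q=53/4 → seg 4, τ=9/4; S=0+1123/515·τ+-1309/3090·τ²+1309/27810·τ³=43479/13184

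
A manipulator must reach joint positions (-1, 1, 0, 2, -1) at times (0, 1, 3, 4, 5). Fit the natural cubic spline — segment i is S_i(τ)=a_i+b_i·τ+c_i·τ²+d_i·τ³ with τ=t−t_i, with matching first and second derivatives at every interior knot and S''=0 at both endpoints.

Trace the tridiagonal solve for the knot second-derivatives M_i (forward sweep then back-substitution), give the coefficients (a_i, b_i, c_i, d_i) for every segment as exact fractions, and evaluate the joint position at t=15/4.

Δ: Δ0=2, Δ1=-1/2, Δ2=2, Δ3=-3
row 1: diag=6, rhs=-15; c'=1/3, d'=-5/2
row 2: denom=6−2·1/3=16/3; d'=(15−2·-5/2)/(16/3)=15/4
row 3: denom=4−1·3/16=61/16; d'=(-30−1·15/4)/(61/16)=-540/61
back: M3=-540/61
back: M2=15/4−3/16·-540/61=330/61
back: M1=-5/2−1/3·330/61=-525/122
M: M0=0, M1=-525/122, M2=330/61, M3=-540/61, M4=0
seg 0: a=-1, c=M0/2=0, d=(M1−M0)/(6·1)=-175/244, b=Δ0−h0·(2M0+M1)/6=663/244
seg 1: a=1, c=M1/2=-525/244, d=(M2−M1)/(6·2)=395/488, b=Δ1−h1·(2M1+M2)/6=69/122
seg 2: a=0, c=M2/2=165/61, d=(M3−M2)/(6·1)=-145/61, b=Δ2−h2·(2M2+M3)/6=102/61
seg 3: a=2, c=M3/2=-270/61, d=(M4−M3)/(6·1)=90/61, b=Δ3−h3·(2M3+M4)/6=-3/61
t_q=15/4 → seg 2, τ=3/4; S=0+102/61·τ+165/61·τ²+-145/61·τ³=6921/3904

  seg 0: a=-1 b=663/244 c=0 d=-175/244
  seg 1: a=1 b=69/122 c=-525/244 d=395/488
  seg 2: a=0 b=102/61 c=165/61 d=-145/61
  seg 3: a=2 b=-3/61 c=-270/61 d=90/61
S(15/4) = 6921/3904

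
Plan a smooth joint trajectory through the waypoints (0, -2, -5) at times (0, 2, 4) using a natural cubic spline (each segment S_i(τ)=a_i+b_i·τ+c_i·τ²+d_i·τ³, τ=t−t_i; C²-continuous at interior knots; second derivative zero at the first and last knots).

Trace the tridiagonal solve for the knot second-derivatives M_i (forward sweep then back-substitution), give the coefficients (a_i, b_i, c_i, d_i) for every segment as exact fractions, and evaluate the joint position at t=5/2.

  seg 0: a=0 b=-7/8 c=0 d=-1/32
  seg 1: a=-2 b=-5/4 c=-3/16 d=1/32
S(5/2) = -683/256

Δ: Δ0=-1, Δ1=-3/2
row 1: diag=8, rhs=-3; c'=1/4, d'=-3/8
back: M1=-3/8
M: M0=0, M1=-3/8, M2=0
seg 0: a=0, c=M0/2=0, d=(M1−M0)/(6·2)=-1/32, b=Δ0−h0·(2M0+M1)/6=-7/8
seg 1: a=-2, c=M1/2=-3/16, d=(M2−M1)/(6·2)=1/32, b=Δ1−h1·(2M1+M2)/6=-5/4
t_q=5/2 → seg 1, τ=1/2; S=-2+-5/4·τ+-3/16·τ²+1/32·τ³=-683/256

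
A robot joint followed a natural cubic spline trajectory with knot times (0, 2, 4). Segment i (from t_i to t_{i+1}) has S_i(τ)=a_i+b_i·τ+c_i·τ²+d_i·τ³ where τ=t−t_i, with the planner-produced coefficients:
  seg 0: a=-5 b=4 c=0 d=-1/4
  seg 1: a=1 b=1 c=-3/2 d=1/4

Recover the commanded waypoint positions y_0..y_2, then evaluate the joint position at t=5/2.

y_0=-5 y_1=1 y_2=-1
S(5/2) = 37/32

y_0 = S_0(0) = a_0 = -5
y_1 = S_1(0) = a_1 = 1
y_2 = S_1(2) = -1
t_q=5/2 is in segment 1 (τ=1/2); S_1(τ)=37/32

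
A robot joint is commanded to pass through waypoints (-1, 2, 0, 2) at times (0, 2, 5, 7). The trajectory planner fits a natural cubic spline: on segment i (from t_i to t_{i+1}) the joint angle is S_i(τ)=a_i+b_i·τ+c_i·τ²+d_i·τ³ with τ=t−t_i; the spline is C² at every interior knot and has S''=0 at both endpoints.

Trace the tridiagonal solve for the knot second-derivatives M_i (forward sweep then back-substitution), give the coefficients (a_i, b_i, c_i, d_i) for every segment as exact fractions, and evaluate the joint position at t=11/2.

Δ: Δ0=3/2, Δ1=-2/3, Δ2=1
row 1: diag=10, rhs=-13; c'=3/10, d'=-13/10
row 2: denom=10−3·3/10=91/10; d'=(10−3·-13/10)/(91/10)=139/91
back: M2=139/91
back: M1=-13/10−3/10·139/91=-160/91
M: M0=0, M1=-160/91, M2=139/91, M3=0
seg 0: a=-1, c=M0/2=0, d=(M1−M0)/(6·2)=-40/273, b=Δ0−h0·(2M0+M1)/6=1139/546
seg 1: a=2, c=M1/2=-80/91, d=(M2−M1)/(6·3)=23/126, b=Δ1−h1·(2M1+M2)/6=179/546
seg 2: a=0, c=M2/2=139/182, d=(M3−M2)/(6·2)=-139/1092, b=Δ2−h2·(2M2+M3)/6=-5/273
t_q=11/2 → seg 2, τ=1/2; S=0+-5/273·τ+139/182·τ²+-139/1092·τ³=69/416

  seg 0: a=-1 b=1139/546 c=0 d=-40/273
  seg 1: a=2 b=179/546 c=-80/91 d=23/126
  seg 2: a=0 b=-5/273 c=139/182 d=-139/1092
S(11/2) = 69/416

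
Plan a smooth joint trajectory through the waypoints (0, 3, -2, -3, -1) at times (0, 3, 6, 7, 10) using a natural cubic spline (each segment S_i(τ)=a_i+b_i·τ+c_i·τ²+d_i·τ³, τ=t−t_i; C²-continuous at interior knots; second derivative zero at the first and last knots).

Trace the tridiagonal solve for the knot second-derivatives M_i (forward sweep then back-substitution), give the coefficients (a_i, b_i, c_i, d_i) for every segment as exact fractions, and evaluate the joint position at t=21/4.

Δ: Δ0=1, Δ1=-5/3, Δ2=-1, Δ3=2/3
row 1: diag=12, rhs=-16; c'=1/4, d'=-4/3
row 2: denom=8−3·1/4=29/4; d'=(4−3·-4/3)/(29/4)=32/29
row 3: denom=8−1·4/29=228/29; d'=(10−1·32/29)/(228/29)=43/38
back: M3=43/38
back: M2=32/29−4/29·43/38=18/19
back: M1=-4/3−1/4·18/19=-179/114
M: M0=0, M1=-179/114, M2=18/19, M3=43/38, M4=0
seg 0: a=0, c=M0/2=0, d=(M1−M0)/(6·3)=-179/2052, b=Δ0−h0·(2M0+M1)/6=407/228
seg 1: a=3, c=M1/2=-179/228, d=(M2−M1)/(6·3)=287/2052, b=Δ1−h1·(2M1+M2)/6=-65/114
seg 2: a=-2, c=M2/2=9/19, d=(M3−M2)/(6·1)=7/228, b=Δ2−h2·(2M2+M3)/6=-343/228
seg 3: a=-3, c=M3/2=43/76, d=(M4−M3)/(6·3)=-43/684, b=Δ3−h3·(2M3+M4)/6=-53/114
t_q=21/4 → seg 1, τ=9/4; S=3+-65/114·τ+-179/228·τ²+287/2052·τ³=-3231/4864

  seg 0: a=0 b=407/228 c=0 d=-179/2052
  seg 1: a=3 b=-65/114 c=-179/228 d=287/2052
  seg 2: a=-2 b=-343/228 c=9/19 d=7/228
  seg 3: a=-3 b=-53/114 c=43/76 d=-43/684
S(21/4) = -3231/4864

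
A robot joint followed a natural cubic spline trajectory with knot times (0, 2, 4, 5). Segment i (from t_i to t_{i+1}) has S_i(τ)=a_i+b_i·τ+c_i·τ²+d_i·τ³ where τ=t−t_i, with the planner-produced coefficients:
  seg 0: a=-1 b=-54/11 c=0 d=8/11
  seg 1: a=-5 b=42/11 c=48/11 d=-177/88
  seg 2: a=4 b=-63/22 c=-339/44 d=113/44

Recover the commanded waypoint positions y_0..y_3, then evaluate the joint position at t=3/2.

y_0=-1 y_1=-5 y_2=4 y_3=-4
S(3/2) = -65/11

y_0 = S_0(0) = a_0 = -1
y_1 = S_1(0) = a_1 = -5
y_2 = S_2(0) = a_2 = 4
y_3 = S_2(1) = -4
t_q=3/2 is in segment 0 (τ=3/2); S_0(τ)=-65/11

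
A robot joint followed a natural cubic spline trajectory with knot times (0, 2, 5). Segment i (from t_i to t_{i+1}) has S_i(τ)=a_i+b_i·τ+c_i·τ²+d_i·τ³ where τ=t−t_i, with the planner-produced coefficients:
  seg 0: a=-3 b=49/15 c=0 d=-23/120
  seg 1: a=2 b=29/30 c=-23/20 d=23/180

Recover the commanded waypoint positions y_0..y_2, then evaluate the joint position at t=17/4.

y_0=-3 y_1=2 y_2=-2
S(17/4) = -49/256

y_0 = S_0(0) = a_0 = -3
y_1 = S_1(0) = a_1 = 2
y_2 = S_1(3) = -2
t_q=17/4 is in segment 1 (τ=9/4); S_1(τ)=-49/256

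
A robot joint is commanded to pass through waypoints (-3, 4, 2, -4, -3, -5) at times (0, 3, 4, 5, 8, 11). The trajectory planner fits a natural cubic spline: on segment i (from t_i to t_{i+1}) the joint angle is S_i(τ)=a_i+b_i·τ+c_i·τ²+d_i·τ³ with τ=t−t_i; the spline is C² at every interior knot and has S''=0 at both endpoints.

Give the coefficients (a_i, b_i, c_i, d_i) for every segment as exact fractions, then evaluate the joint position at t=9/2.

Δ: Δ0=7/3, Δ1=-2, Δ2=-6, Δ3=1/3, Δ4=-2/3
row 1: diag=8, rhs=-26; c'=1/8, d'=-13/4
row 2: denom=4−1·1/8=31/8; d'=(-24−1·-13/4)/(31/8)=-166/31
row 3: denom=8−1·8/31=240/31; d'=(38−1·-166/31)/(240/31)=28/5
row 4: denom=12−3·31/80=867/80; d'=(-6−3·28/5)/(867/80)=-608/289
back: M4=-608/289
back: M3=28/5−31/80·-608/289=1854/289
back: M2=-166/31−8/31·1854/289=-2026/289
back: M1=-13/4−1/8·-2026/289=-686/289
M: M0=0, M1=-686/289, M2=-2026/289, M3=1854/289, M4=-608/289, M5=0
seg 0: a=-3, c=M0/2=0, d=(M1−M0)/(6·3)=-343/2601, b=Δ0−h0·(2M0+M1)/6=3052/867
seg 1: a=4, c=M1/2=-343/289, d=(M2−M1)/(6·1)=-670/867, b=Δ1−h1·(2M1+M2)/6=-35/867
seg 2: a=2, c=M2/2=-1013/289, d=(M3−M2)/(6·1)=1940/867, b=Δ2−h2·(2M2+M3)/6=-4103/867
seg 3: a=-4, c=M3/2=927/289, d=(M4−M3)/(6·3)=-1231/2601, b=Δ3−h3·(2M3+M4)/6=-4361/867
seg 4: a=-3, c=M4/2=-304/289, d=(M5−M4)/(6·3)=304/2601, b=Δ4−h4·(2M4+M5)/6=1246/867
t_q=9/2 → seg 2, τ=1/2; S=2+-4103/867·τ+-1013/289·τ²+1940/867·τ³=-1113/1156

  seg 0: a=-3 b=3052/867 c=0 d=-343/2601
  seg 1: a=4 b=-35/867 c=-343/289 d=-670/867
  seg 2: a=2 b=-4103/867 c=-1013/289 d=1940/867
  seg 3: a=-4 b=-4361/867 c=927/289 d=-1231/2601
  seg 4: a=-3 b=1246/867 c=-304/289 d=304/2601
S(9/2) = -1113/1156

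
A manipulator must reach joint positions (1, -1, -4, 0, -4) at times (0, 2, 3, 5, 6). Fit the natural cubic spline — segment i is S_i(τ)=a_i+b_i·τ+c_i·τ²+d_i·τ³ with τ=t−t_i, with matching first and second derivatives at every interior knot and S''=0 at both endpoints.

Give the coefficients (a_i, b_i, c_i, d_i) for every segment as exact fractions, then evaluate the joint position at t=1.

Δ: Δ0=-1, Δ1=-3, Δ2=2, Δ3=-4
row 1: diag=6, rhs=-12; c'=1/6, d'=-2
row 2: denom=6−1·1/6=35/6; d'=(30−1·-2)/(35/6)=192/35
row 3: denom=6−2·12/35=186/35; d'=(-36−2·192/35)/(186/35)=-274/31
back: M3=-274/31
back: M2=192/35−12/35·-274/31=264/31
back: M1=-2−1/6·264/31=-106/31
M: M0=0, M1=-106/31, M2=264/31, M3=-274/31, M4=0
seg 0: a=1, c=M0/2=0, d=(M1−M0)/(6·2)=-53/186, b=Δ0−h0·(2M0+M1)/6=13/93
seg 1: a=-1, c=M1/2=-53/31, d=(M2−M1)/(6·1)=185/93, b=Δ1−h1·(2M1+M2)/6=-305/93
seg 2: a=-4, c=M2/2=132/31, d=(M3−M2)/(6·2)=-269/186, b=Δ2−h2·(2M2+M3)/6=-68/93
seg 3: a=0, c=M3/2=-137/31, d=(M4−M3)/(6·1)=137/93, b=Δ3−h3·(2M3+M4)/6=-98/93
t_q=1 → seg 0, τ=1; S=1+13/93·τ+0·τ²+-53/186·τ³=53/62

  seg 0: a=1 b=13/93 c=0 d=-53/186
  seg 1: a=-1 b=-305/93 c=-53/31 d=185/93
  seg 2: a=-4 b=-68/93 c=132/31 d=-269/186
  seg 3: a=0 b=-98/93 c=-137/31 d=137/93
S(1) = 53/62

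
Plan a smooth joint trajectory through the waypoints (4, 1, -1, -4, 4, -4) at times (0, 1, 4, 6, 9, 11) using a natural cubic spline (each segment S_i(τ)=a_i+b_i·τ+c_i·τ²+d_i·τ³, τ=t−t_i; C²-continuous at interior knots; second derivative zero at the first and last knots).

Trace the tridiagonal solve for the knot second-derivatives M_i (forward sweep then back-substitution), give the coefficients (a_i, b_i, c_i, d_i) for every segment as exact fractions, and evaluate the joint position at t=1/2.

  seg 0: a=4 b=-42101/12282 c=0 d=5255/12282
  seg 1: a=1 b=-13168/6141 c=5255/4094 d=-29147/110538
  seg 2: a=-1 b=-19187/12282 c=-6691/6141 d=1147/2047
  seg 3: a=-4 b=9869/12282 c=13955/6141 d=-60847/110538
  seg 4: a=4 b=-2606/6141 c=-10979/4094 d=10979/24564
S(1/2) = 76625/32752

Δ: Δ0=-3, Δ1=-2/3, Δ2=-3/2, Δ3=8/3, Δ4=-4
row 1: diag=8, rhs=14; c'=3/8, d'=7/4
row 2: denom=10−3·3/8=71/8; d'=(-5−3·7/4)/(71/8)=-82/71
row 3: denom=10−2·16/71=678/71; d'=(25−2·-82/71)/(678/71)=1939/678
row 4: denom=10−3·71/226=2047/226; d'=(-40−3·1939/678)/(2047/226)=-10979/2047
back: M4=-10979/2047
back: M3=1939/678−71/226·-10979/2047=27910/6141
back: M2=-82/71−16/71·27910/6141=-13382/6141
back: M1=7/4−3/8·-13382/6141=5255/2047
M: M0=0, M1=5255/2047, M2=-13382/6141, M3=27910/6141, M4=-10979/2047, M5=0
seg 0: a=4, c=M0/2=0, d=(M1−M0)/(6·1)=5255/12282, b=Δ0−h0·(2M0+M1)/6=-42101/12282
seg 1: a=1, c=M1/2=5255/4094, d=(M2−M1)/(6·3)=-29147/110538, b=Δ1−h1·(2M1+M2)/6=-13168/6141
seg 2: a=-1, c=M2/2=-6691/6141, d=(M3−M2)/(6·2)=1147/2047, b=Δ2−h2·(2M2+M3)/6=-19187/12282
seg 3: a=-4, c=M3/2=13955/6141, d=(M4−M3)/(6·3)=-60847/110538, b=Δ3−h3·(2M3+M4)/6=9869/12282
seg 4: a=4, c=M4/2=-10979/4094, d=(M5−M4)/(6·2)=10979/24564, b=Δ4−h4·(2M4+M5)/6=-2606/6141
t_q=1/2 → seg 0, τ=1/2; S=4+-42101/12282·τ+0·τ²+5255/12282·τ³=76625/32752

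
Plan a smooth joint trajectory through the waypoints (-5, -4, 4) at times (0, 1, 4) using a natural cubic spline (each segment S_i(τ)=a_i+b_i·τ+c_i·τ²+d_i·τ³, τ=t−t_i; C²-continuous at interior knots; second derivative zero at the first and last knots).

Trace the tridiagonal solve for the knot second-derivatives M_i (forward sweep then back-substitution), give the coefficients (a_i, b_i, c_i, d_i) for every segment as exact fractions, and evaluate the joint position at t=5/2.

  seg 0: a=-5 b=19/24 c=0 d=5/24
  seg 1: a=-4 b=17/12 c=5/8 d=-5/72
S(5/2) = -45/64

Δ: Δ0=1, Δ1=8/3
row 1: diag=8, rhs=10; c'=3/8, d'=5/4
back: M1=5/4
M: M0=0, M1=5/4, M2=0
seg 0: a=-5, c=M0/2=0, d=(M1−M0)/(6·1)=5/24, b=Δ0−h0·(2M0+M1)/6=19/24
seg 1: a=-4, c=M1/2=5/8, d=(M2−M1)/(6·3)=-5/72, b=Δ1−h1·(2M1+M2)/6=17/12
t_q=5/2 → seg 1, τ=3/2; S=-4+17/12·τ+5/8·τ²+-5/72·τ³=-45/64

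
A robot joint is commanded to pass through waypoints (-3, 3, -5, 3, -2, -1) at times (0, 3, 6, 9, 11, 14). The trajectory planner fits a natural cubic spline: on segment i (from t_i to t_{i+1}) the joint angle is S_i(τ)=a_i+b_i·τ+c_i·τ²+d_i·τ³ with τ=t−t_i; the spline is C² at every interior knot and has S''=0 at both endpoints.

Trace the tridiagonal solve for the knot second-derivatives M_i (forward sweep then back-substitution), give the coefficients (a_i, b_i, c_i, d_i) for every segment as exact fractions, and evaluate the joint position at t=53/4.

Δ: Δ0=2, Δ1=-8/3, Δ2=8/3, Δ3=-5/2, Δ4=1/3
row 1: diag=12, rhs=-28; c'=1/4, d'=-7/3
row 2: denom=12−3·1/4=45/4; d'=(32−3·-7/3)/(45/4)=52/15
row 3: denom=10−3·4/15=46/5; d'=(-31−3·52/15)/(46/5)=-9/2
row 4: denom=10−2·5/23=220/23; d'=(17−2·-9/2)/(220/23)=299/110
back: M4=299/110
back: M3=-9/2−5/23·299/110=-56/11
back: M2=52/15−4/15·-56/11=796/165
back: M1=-7/3−1/4·796/165=-584/165
M: M0=0, M1=-584/165, M2=796/165, M3=-56/11, M4=299/110, M5=0
seg 0: a=-3, c=M0/2=0, d=(M1−M0)/(6·3)=-292/1485, b=Δ0−h0·(2M0+M1)/6=622/165
seg 1: a=3, c=M1/2=-292/165, d=(M2−M1)/(6·3)=46/99, b=Δ1−h1·(2M1+M2)/6=-254/165
seg 2: a=-5, c=M2/2=398/165, d=(M3−M2)/(6·3)=-818/1485, b=Δ2−h2·(2M2+M3)/6=64/165
seg 3: a=3, c=M3/2=-28/11, d=(M4−M3)/(6·2)=859/1320, b=Δ3−h3·(2M3+M4)/6=-2/165
seg 4: a=-2, c=M4/2=299/220, d=(M5−M4)/(6·3)=-299/1980, b=Δ4−h4·(2M4+M5)/6=-787/330
t_q=53/4 → seg 4, τ=9/4; S=-2+-787/330·τ+299/220·τ²+-299/1980·τ³=-6211/2816

  seg 0: a=-3 b=622/165 c=0 d=-292/1485
  seg 1: a=3 b=-254/165 c=-292/165 d=46/99
  seg 2: a=-5 b=64/165 c=398/165 d=-818/1485
  seg 3: a=3 b=-2/165 c=-28/11 d=859/1320
  seg 4: a=-2 b=-787/330 c=299/220 d=-299/1980
S(53/4) = -6211/2816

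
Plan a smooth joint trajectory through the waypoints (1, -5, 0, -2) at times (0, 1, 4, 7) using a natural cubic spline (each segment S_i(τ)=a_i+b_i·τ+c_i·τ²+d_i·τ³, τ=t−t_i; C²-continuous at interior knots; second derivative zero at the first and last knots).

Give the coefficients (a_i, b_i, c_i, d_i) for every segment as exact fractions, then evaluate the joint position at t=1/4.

  seg 0: a=1 b=-207/29 c=0 d=33/29
  seg 1: a=-5 b=-108/29 c=99/29 d=-422/783
  seg 2: a=0 b=64/29 c=-125/87 d=125/783
S(1/4) = -1423/1856

Δ: Δ0=-6, Δ1=5/3, Δ2=-2/3
row 1: diag=8, rhs=46; c'=3/8, d'=23/4
row 2: denom=12−3·3/8=87/8; d'=(-14−3·23/4)/(87/8)=-250/87
back: M2=-250/87
back: M1=23/4−3/8·-250/87=198/29
M: M0=0, M1=198/29, M2=-250/87, M3=0
seg 0: a=1, c=M0/2=0, d=(M1−M0)/(6·1)=33/29, b=Δ0−h0·(2M0+M1)/6=-207/29
seg 1: a=-5, c=M1/2=99/29, d=(M2−M1)/(6·3)=-422/783, b=Δ1−h1·(2M1+M2)/6=-108/29
seg 2: a=0, c=M2/2=-125/87, d=(M3−M2)/(6·3)=125/783, b=Δ2−h2·(2M2+M3)/6=64/29
t_q=1/4 → seg 0, τ=1/4; S=1+-207/29·τ+0·τ²+33/29·τ³=-1423/1856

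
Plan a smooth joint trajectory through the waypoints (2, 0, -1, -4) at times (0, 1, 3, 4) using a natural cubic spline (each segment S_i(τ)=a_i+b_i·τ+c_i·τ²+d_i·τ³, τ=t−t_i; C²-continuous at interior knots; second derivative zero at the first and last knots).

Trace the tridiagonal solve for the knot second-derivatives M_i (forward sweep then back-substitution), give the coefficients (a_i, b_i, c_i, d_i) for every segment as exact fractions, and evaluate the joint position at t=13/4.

Δ: Δ0=-2, Δ1=-1/2, Δ2=-3
row 1: diag=6, rhs=9; c'=1/3, d'=3/2
row 2: denom=6−2·1/3=16/3; d'=(-15−2·3/2)/(16/3)=-27/8
back: M2=-27/8
back: M1=3/2−1/3·-27/8=21/8
M: M0=0, M1=21/8, M2=-27/8, M3=0
seg 0: a=2, c=M0/2=0, d=(M1−M0)/(6·1)=7/16, b=Δ0−h0·(2M0+M1)/6=-39/16
seg 1: a=0, c=M1/2=21/16, d=(M2−M1)/(6·2)=-1/2, b=Δ1−h1·(2M1+M2)/6=-9/8
seg 2: a=-1, c=M2/2=-27/16, d=(M3−M2)/(6·1)=9/16, b=Δ2−h2·(2M2+M3)/6=-15/8
t_q=13/4 → seg 2, τ=1/4; S=-1+-15/8·τ+-27/16·τ²+9/16·τ³=-1603/1024

  seg 0: a=2 b=-39/16 c=0 d=7/16
  seg 1: a=0 b=-9/8 c=21/16 d=-1/2
  seg 2: a=-1 b=-15/8 c=-27/16 d=9/16
S(13/4) = -1603/1024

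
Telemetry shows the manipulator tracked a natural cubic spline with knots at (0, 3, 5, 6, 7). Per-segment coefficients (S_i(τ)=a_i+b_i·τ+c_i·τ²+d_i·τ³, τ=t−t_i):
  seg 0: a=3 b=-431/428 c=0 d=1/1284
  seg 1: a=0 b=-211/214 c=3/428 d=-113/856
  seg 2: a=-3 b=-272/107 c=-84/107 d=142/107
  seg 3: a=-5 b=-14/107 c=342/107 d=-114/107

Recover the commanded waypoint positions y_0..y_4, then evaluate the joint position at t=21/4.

y_0 = S_0(0) = a_0 = 3
y_1 = S_1(0) = a_1 = 0
y_2 = S_2(0) = a_2 = -3
y_3 = S_3(0) = a_3 = -5
y_4 = S_3(1) = -3
t_q=21/4 is in segment 2 (τ=1/4); S_2(τ)=-12545/3424

y_0=3 y_1=0 y_2=-3 y_3=-5 y_4=-3
S(21/4) = -12545/3424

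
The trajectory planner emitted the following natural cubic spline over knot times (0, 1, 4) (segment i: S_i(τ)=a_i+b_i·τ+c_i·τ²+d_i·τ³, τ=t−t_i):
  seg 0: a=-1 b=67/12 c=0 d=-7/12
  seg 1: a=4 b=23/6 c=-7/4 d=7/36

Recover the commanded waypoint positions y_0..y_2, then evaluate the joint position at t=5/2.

y_0 = S_0(0) = a_0 = -1
y_1 = S_1(0) = a_1 = 4
y_2 = S_1(3) = 5
t_q=5/2 is in segment 1 (τ=3/2); S_1(τ)=207/32

y_0=-1 y_1=4 y_2=5
S(5/2) = 207/32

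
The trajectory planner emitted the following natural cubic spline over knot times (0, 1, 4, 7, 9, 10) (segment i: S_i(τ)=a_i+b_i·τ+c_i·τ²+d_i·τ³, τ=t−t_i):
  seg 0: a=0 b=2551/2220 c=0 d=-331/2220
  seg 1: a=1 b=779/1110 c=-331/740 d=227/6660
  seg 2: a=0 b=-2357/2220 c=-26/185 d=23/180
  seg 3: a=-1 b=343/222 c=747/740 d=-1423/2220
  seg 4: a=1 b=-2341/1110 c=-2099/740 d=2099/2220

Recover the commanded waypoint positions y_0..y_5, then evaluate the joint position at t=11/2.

y_0=0 y_1=1 y_2=0 y_3=-1 y_4=1 y_5=-3
S(11/2) = -8747/5920

y_0 = S_0(0) = a_0 = 0
y_1 = S_1(0) = a_1 = 1
y_2 = S_2(0) = a_2 = 0
y_3 = S_3(0) = a_3 = -1
y_4 = S_4(0) = a_4 = 1
y_5 = S_4(1) = -3
t_q=11/2 is in segment 2 (τ=3/2); S_2(τ)=-8747/5920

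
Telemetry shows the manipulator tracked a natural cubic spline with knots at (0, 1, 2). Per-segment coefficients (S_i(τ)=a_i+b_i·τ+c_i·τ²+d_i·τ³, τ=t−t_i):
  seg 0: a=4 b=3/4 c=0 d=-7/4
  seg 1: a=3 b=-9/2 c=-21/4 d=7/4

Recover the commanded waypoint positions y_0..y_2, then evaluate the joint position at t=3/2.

y_0 = S_0(0) = a_0 = 4
y_1 = S_1(0) = a_1 = 3
y_2 = S_1(1) = -5
t_q=3/2 is in segment 1 (τ=1/2); S_1(τ)=-11/32

y_0=4 y_1=3 y_2=-5
S(3/2) = -11/32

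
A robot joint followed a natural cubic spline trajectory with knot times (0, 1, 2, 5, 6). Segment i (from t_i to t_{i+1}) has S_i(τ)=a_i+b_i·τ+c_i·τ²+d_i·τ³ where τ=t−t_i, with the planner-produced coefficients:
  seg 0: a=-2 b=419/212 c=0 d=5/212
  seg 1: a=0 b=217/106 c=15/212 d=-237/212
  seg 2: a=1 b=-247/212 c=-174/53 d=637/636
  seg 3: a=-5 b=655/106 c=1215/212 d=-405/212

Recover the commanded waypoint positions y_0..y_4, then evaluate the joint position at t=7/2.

y_0 = S_0(0) = a_0 = -2
y_1 = S_1(0) = a_1 = 0
y_2 = S_2(0) = a_2 = 1
y_3 = S_3(0) = a_3 = -5
y_4 = S_3(1) = 5
t_q=7/2 is in segment 2 (τ=3/2); S_2(τ)=-8063/1696

y_0=-2 y_1=0 y_2=1 y_3=-5 y_4=5
S(7/2) = -8063/1696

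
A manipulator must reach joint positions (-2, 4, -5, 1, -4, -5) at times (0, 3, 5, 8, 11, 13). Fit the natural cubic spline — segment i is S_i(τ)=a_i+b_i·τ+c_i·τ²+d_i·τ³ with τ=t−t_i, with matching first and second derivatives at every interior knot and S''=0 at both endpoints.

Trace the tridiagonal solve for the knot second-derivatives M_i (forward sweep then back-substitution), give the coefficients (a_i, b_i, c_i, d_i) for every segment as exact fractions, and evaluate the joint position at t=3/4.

  seg 0: a=-2 b=7409/1626 c=0 d=-4157/14634
  seg 1: a=4 b=-2531/813 c=-4157/1626 d=6059/6504
  seg 2: a=-5 b=-1171/542 c=9863/3252 d=-5353/9756
  seg 3: a=1 b=1325/1084 c=-1549/813 d=9193/29268
  seg 4: a=-4 b=-937/542 c=999/1084 d=-333/2168
S(3/4) = 45011/34688

Δ: Δ0=2, Δ1=-9/2, Δ2=2, Δ3=-5/3, Δ4=-1/2
row 1: diag=10, rhs=-39; c'=1/5, d'=-39/10
row 2: denom=10−2·1/5=48/5; d'=(39−2·-39/10)/(48/5)=39/8
row 3: denom=12−3·5/16=177/16; d'=(-22−3·39/8)/(177/16)=-586/177
row 4: denom=10−3·16/59=542/59; d'=(7−3·-586/177)/(542/59)=999/542
back: M4=999/542
back: M3=-586/177−16/59·999/542=-3098/813
back: M2=39/8−5/16·-3098/813=9863/1626
back: M1=-39/10−1/5·9863/1626=-4157/813
M: M0=0, M1=-4157/813, M2=9863/1626, M3=-3098/813, M4=999/542, M5=0
seg 0: a=-2, c=M0/2=0, d=(M1−M0)/(6·3)=-4157/14634, b=Δ0−h0·(2M0+M1)/6=7409/1626
seg 1: a=4, c=M1/2=-4157/1626, d=(M2−M1)/(6·2)=6059/6504, b=Δ1−h1·(2M1+M2)/6=-2531/813
seg 2: a=-5, c=M2/2=9863/3252, d=(M3−M2)/(6·3)=-5353/9756, b=Δ2−h2·(2M2+M3)/6=-1171/542
seg 3: a=1, c=M3/2=-1549/813, d=(M4−M3)/(6·3)=9193/29268, b=Δ3−h3·(2M3+M4)/6=1325/1084
seg 4: a=-4, c=M4/2=999/1084, d=(M5−M4)/(6·2)=-333/2168, b=Δ4−h4·(2M4+M5)/6=-937/542
t_q=3/4 → seg 0, τ=3/4; S=-2+7409/1626·τ+0·τ²+-4157/14634·τ³=45011/34688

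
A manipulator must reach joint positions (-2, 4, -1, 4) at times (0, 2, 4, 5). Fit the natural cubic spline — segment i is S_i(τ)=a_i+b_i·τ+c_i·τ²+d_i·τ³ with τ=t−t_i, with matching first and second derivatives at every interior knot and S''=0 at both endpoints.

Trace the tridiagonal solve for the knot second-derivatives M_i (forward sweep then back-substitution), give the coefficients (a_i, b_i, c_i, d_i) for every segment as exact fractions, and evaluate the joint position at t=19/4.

Δ: Δ0=3, Δ1=-5/2, Δ2=5
row 1: diag=8, rhs=-33; c'=1/4, d'=-33/8
row 2: denom=6−2·1/4=11/2; d'=(45−2·-33/8)/(11/2)=213/22
back: M2=213/22
back: M1=-33/8−1/4·213/22=-72/11
M: M0=0, M1=-72/11, M2=213/22, M3=0
seg 0: a=-2, c=M0/2=0, d=(M1−M0)/(6·2)=-6/11, b=Δ0−h0·(2M0+M1)/6=57/11
seg 1: a=4, c=M1/2=-36/11, d=(M2−M1)/(6·2)=119/88, b=Δ1−h1·(2M1+M2)/6=-15/11
seg 2: a=-1, c=M2/2=213/44, d=(M3−M2)/(6·1)=-71/44, b=Δ2−h2·(2M2+M3)/6=39/22
t_q=19/4 → seg 2, τ=3/4; S=-1+39/22·τ+213/44·τ²+-71/44·τ³=6679/2816

  seg 0: a=-2 b=57/11 c=0 d=-6/11
  seg 1: a=4 b=-15/11 c=-36/11 d=119/88
  seg 2: a=-1 b=39/22 c=213/44 d=-71/44
S(19/4) = 6679/2816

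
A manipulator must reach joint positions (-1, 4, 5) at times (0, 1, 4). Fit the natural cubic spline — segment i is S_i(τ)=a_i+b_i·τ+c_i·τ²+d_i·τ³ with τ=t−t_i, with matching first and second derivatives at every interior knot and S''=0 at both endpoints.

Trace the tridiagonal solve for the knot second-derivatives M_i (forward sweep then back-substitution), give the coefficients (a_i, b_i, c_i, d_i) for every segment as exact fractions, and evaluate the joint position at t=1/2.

  seg 0: a=-1 b=67/12 c=0 d=-7/12
  seg 1: a=4 b=23/6 c=-7/4 d=7/36
S(1/2) = 55/32

Δ: Δ0=5, Δ1=1/3
row 1: diag=8, rhs=-28; c'=3/8, d'=-7/2
back: M1=-7/2
M: M0=0, M1=-7/2, M2=0
seg 0: a=-1, c=M0/2=0, d=(M1−M0)/(6·1)=-7/12, b=Δ0−h0·(2M0+M1)/6=67/12
seg 1: a=4, c=M1/2=-7/4, d=(M2−M1)/(6·3)=7/36, b=Δ1−h1·(2M1+M2)/6=23/6
t_q=1/2 → seg 0, τ=1/2; S=-1+67/12·τ+0·τ²+-7/12·τ³=55/32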